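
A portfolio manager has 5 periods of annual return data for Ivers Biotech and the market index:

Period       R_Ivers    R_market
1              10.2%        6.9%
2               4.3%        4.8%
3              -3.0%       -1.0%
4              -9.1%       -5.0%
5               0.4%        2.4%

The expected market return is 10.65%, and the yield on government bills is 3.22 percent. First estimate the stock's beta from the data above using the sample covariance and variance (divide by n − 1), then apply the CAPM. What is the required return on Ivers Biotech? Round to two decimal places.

14.53%

Mean R_i = (10.2 + 4.3 − 3.0 − 9.1 + 0.4) / 5 = 0.5600%
Mean R_m = (6.9 + 4.8 − 1.0 − 5.0 + 2.4) / 5 = 1.6200%
Σ(R_i − R̄_i)(R_m − R̄_m) = 135.9440  ⇒  Cov = 135.9440 / 4 = 33.9860
Σ(R_m − R̄_m)² = 89.2880  ⇒  Var(R_m) = 89.2880 / 4 = 22.3220
β = Cov / Var(R_m) = 33.9860 / 22.3220 = 1.5225
MRP = 10.65% − 3.22% = 7.43%
E(R) = R_f + β × MRP = 3.22% + 1.5225 × 7.43% = 14.53%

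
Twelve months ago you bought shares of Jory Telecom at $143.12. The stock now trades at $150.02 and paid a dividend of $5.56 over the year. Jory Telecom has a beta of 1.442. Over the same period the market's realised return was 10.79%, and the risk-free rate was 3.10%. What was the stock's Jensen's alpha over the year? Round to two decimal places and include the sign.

Realised HPR = (P1 + D1 − P0) / P0 = (150.02 + 5.56 − 143.12) / 143.12 = 12.46 / 143.12 = 8.7060%
MRP = 10.79% − 3.10% = 7.69%
CAPM required = R_f + β·MRP = 3.10% + 1.442 × 7.69% = 14.18898%
α = realised − required = 8.7060% − 14.18898% = -5.48%

-5.48%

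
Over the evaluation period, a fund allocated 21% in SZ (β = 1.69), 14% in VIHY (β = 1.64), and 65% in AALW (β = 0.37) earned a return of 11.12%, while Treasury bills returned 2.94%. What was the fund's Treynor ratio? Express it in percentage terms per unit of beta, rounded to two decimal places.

β_P = 0.21×1.69 + 0.14×1.64 + 0.65×0.37 = 0.8250
Treynor = (R_P − R_f) / β_P = (11.12% − 2.94%) / 0.8250 = 8.18% / 0.8250 = 9.92%

9.92%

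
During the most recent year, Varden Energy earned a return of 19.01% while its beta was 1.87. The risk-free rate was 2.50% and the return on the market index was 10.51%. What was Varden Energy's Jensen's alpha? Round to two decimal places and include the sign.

Market excess return = 10.51% − 2.50% = 8.01%
CAPM benchmark = R_f + β(R_m − R_f) = 2.50% + 1.87 × 8.01% = 17.4787%
α = actual − benchmark = 19.01% − 17.4787% = +1.53%

+1.53%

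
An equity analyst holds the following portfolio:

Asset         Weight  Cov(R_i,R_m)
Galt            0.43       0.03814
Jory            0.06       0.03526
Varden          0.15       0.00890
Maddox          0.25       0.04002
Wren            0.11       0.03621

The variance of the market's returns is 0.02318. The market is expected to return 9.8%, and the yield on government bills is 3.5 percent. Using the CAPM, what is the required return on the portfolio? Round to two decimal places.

β_Galt = 0.03814 / 0.02318 = 1.6454
β_Jory = 0.03526 / 0.02318 = 1.5211
β_Varden = 0.00890 / 0.02318 = 0.3840
β_Maddox = 0.04002 / 0.02318 = 1.7265
β_Wren = 0.03621 / 0.02318 = 1.5621
β_P = Σ w_i β_i = 0.43×1.6454 + 0.06×1.5211 + 0.15×0.3840 + 0.25×1.7265 + 0.11×1.5621 = 1.4598
MRP = 9.8% − 3.5% = 6.30%
E(R_P) = R_f + β_P × MRP = 3.5% + 1.4598 × 6.3% = 12.70%

12.70%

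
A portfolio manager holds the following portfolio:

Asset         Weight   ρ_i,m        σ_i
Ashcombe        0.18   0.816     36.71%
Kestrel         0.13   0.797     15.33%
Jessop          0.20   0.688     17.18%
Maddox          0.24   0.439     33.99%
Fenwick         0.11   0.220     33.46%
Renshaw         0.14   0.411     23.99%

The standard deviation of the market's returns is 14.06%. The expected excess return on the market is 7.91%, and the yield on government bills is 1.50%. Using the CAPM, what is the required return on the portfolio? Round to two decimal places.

10.00%

β_Ashcombe = 0.816 × 36.71% / 14.06% = 2.1305
β_Kestrel = 0.797 × 15.33% / 14.06% = 0.8690
β_Jessop = 0.688 × 17.18% / 14.06% = 0.8407
β_Maddox = 0.439 × 33.99% / 14.06% = 1.0613
β_Fenwick = 0.220 × 33.46% / 14.06% = 0.5236
β_Renshaw = 0.411 × 23.99% / 14.06% = 0.7013
β_P = Σ w_i β_i = 0.18×2.1305 + 0.13×0.8690 + 0.20×0.8407 + 0.24×1.0613 + 0.11×0.5236 + 0.14×0.7013 = 1.0751
E(R_P) = R_f + β_P × MRP = 1.50% + 1.0751 × 7.91% = 10.00%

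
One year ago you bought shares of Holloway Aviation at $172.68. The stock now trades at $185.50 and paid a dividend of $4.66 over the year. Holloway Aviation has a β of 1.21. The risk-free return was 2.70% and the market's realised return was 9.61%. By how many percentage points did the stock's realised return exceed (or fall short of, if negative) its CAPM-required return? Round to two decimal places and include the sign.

-0.94%

Realised HPR = (P1 + D1 − P0) / P0 = (185.50 + 4.66 − 172.68) / 172.68 = 17.48 / 172.68 = 10.1228%
MRP = 9.61% − 2.70% = 6.91%
CAPM required = R_f + β·MRP = 2.70% + 1.21 × 6.91% = 11.0611%
α = realised − required = 10.1228% − 11.0611% = -0.94%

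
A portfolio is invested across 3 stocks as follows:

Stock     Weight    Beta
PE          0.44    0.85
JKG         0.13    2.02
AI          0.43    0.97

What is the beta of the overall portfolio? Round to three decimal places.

1.054

β_P = Σ w_i β_i = 0.44×0.85 + 0.13×2.02 + 0.43×0.97 = 1.0537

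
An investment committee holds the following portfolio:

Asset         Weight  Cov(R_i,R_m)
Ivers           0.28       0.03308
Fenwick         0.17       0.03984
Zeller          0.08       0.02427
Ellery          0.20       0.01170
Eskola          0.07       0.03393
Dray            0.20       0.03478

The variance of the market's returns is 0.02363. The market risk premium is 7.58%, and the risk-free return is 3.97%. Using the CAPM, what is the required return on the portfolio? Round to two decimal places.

13.48%

β_Ivers = 0.03308 / 0.02363 = 1.3999
β_Fenwick = 0.03984 / 0.02363 = 1.6860
β_Zeller = 0.02427 / 0.02363 = 1.0271
β_Ellery = 0.01170 / 0.02363 = 0.4951
β_Eskola = 0.03393 / 0.02363 = 1.4359
β_Dray = 0.03478 / 0.02363 = 1.4719
β_P = Σ w_i β_i = 0.28×1.3999 + 0.17×1.6860 + 0.08×1.0271 + 0.20×0.4951 + 0.07×1.4359 + 0.20×1.4719 = 1.2547
E(R_P) = R_f + β_P × MRP = 3.97% + 1.2547 × 7.58% = 13.48%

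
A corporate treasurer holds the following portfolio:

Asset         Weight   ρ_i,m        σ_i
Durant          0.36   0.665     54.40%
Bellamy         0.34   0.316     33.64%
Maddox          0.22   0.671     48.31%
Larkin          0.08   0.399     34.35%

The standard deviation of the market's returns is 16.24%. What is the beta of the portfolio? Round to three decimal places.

β_Durant = 0.665 × 54.40% / 16.24% = 2.2276
β_Bellamy = 0.316 × 33.64% / 16.24% = 0.6546
β_Maddox = 0.671 × 48.31% / 16.24% = 1.9961
β_Larkin = 0.399 × 34.35% / 16.24% = 0.8439
β_P = Σ w_i β_i = 0.36×2.2276 + 0.34×0.6546 + 0.22×1.9961 + 0.08×0.8439 = 1.5312

1.531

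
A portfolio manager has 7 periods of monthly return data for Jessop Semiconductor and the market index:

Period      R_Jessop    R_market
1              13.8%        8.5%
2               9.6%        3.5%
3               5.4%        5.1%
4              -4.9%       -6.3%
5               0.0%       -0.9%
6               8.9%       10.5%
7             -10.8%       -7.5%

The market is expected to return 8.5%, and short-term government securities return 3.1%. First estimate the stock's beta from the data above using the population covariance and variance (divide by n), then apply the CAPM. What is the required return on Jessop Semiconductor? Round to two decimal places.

Mean R_i = (13.8 + 9.6 + 5.4 − 4.9 + 0.0 + 8.9 − 10.8) / 7 = 3.1429%
Mean R_m = (8.5 + 3.5 + 5.1 − 6.3 − 0.9 + 10.5 − 7.5) / 7 = 1.8429%
Σ(R_i − R̄_i)(R_m − R̄_m) = 343.2171  ⇒  Cov = 343.2171 / 7 = 49.0310
Σ(R_m − R̄_m)² = 293.7371  ⇒  Var(R_m) = 293.7371 / 7 = 41.9624
β = Cov / Var(R_m) = 49.0310 / 41.9624 = 1.1685
MRP = 8.5% − 3.1% = 5.40%
E(R) = R_f + β × MRP = 3.1% + 1.1685 × 5.4% = 9.41%

9.41%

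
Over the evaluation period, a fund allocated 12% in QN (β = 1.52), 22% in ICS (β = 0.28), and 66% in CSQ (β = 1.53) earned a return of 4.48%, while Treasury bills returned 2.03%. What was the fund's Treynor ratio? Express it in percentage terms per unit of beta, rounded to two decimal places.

β_P = 0.12×1.52 + 0.22×0.28 + 0.66×1.53 = 1.2538
Treynor = (R_P − R_f) / β_P = (4.48% − 2.03%) / 1.2538 = 2.45% / 1.2538 = 1.95%

1.95%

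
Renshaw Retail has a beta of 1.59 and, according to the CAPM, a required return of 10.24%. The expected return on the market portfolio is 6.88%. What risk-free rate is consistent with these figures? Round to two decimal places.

1.19%

E(R) = R_f + β(E(R_m) − R_f) = R_f(1 − β) + β·E(R_m)
10.24% = R_f × (1 − 1.59) + 1.59 × 6.88%
10.24% = R_f × -0.59 + 10.9392%
R_f = (10.24% − 10.9392%) / -0.59 = 1.19%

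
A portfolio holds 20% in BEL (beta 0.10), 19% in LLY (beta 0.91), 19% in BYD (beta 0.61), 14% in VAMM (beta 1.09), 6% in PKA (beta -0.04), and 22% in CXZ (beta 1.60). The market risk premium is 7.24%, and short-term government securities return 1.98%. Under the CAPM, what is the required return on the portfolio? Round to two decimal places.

7.85%

β_P = Σ w_i β_i = 0.20×0.10 + 0.19×0.91 + 0.19×0.61 + 0.14×1.09 + 0.06×-0.04 + 0.22×1.60 = 0.8110
E(R_P) = R_f + β_P × MRP = 1.98% + 0.8110 × 7.24% = 7.85%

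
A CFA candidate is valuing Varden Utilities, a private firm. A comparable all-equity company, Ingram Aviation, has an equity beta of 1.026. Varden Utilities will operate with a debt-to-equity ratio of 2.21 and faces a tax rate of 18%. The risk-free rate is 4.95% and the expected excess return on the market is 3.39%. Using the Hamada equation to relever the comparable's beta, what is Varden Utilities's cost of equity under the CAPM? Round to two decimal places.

β_L = β_U × [1 + (1 − t)(D/E)] = 1.026 × [1 + (1 − 0.18) × 2.21]
    = 1.026 × [1 + 0.82 × 2.21] = 1.026 × 2.8122 = 2.8853
E(R) = R_f + β_L × MRP = 4.95% + 2.8853 × 3.39% = 14.73%

14.73%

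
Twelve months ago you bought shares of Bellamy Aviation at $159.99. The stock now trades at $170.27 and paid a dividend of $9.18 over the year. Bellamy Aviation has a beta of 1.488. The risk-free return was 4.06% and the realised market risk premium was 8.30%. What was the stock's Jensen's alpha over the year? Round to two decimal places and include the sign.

-4.25%

Realised HPR = (P1 + D1 − P0) / P0 = (170.27 + 9.18 − 159.99) / 159.99 = 19.46 / 159.99 = 12.1633%
CAPM required = R_f + β·MRP = 4.06% + 1.488 × 8.30% = 16.41040%
α = realised − required = 12.1633% − 16.41040% = -4.25%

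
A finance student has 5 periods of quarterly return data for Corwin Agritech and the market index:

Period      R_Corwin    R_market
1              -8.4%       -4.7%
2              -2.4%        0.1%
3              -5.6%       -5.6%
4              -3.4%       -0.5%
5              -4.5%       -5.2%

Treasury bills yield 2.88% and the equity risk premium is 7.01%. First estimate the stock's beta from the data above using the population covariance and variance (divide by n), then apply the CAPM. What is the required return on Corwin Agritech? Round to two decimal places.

7.16%

Mean R_i = (-8.4 − 2.4 − 5.6 − 3.4 − 4.5) / 5 = -4.8600%
Mean R_m = (-4.7 + 0.1 − 5.6 − 0.5 − 5.2) / 5 = -3.1800%
Σ(R_i − R̄_i)(R_m − R̄_m) = 18.4260  ⇒  Cov = 18.4260 / 5 = 3.6852
Σ(R_m − R̄_m)² = 30.1880  ⇒  Var(R_m) = 30.1880 / 5 = 6.0376
β = Cov / Var(R_m) = 3.6852 / 6.0376 = 0.6104
E(R) = R_f + β × MRP = 2.88% + 0.6104 × 7.01% = 7.16%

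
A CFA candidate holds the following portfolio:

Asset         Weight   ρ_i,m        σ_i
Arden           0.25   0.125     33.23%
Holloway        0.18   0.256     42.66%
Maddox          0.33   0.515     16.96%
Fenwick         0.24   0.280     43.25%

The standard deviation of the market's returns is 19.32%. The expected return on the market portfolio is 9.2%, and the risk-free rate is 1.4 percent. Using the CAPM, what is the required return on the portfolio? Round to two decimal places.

β_Arden = 0.125 × 33.23% / 19.32% = 0.2150
β_Holloway = 0.256 × 42.66% / 19.32% = 0.5653
β_Maddox = 0.515 × 16.96% / 19.32% = 0.4521
β_Fenwick = 0.280 × 43.25% / 19.32% = 0.6268
β_P = Σ w_i β_i = 0.25×0.2150 + 0.18×0.5653 + 0.33×0.4521 + 0.24×0.6268 = 0.4551
MRP = 9.2% − 1.4% = 7.80%
E(R_P) = R_f + β_P × MRP = 1.4% + 0.4551 × 7.8% = 4.95%

4.95%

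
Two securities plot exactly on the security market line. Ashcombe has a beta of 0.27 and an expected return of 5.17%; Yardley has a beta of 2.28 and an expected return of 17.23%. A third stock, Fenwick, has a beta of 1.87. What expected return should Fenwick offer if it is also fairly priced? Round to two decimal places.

MRP (SML slope) = (17.23% − 5.17%) / (2.28 − 0.27) = 12.06% / 2.01 = 6.0000%
R_f (intercept) = 5.17% − 0.27 × 6.0000% = 3.5500%
E(R_Fenwick) = R_f + β × MRP = 3.5500% + 1.87 × 6.0000% = 14.77%

14.77%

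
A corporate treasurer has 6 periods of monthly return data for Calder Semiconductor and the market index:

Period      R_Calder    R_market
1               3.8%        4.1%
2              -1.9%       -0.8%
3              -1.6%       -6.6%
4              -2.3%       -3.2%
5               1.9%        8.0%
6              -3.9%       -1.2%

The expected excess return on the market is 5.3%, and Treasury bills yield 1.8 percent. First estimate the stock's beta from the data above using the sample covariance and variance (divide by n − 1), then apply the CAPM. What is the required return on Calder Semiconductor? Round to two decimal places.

Mean R_i = (3.8 − 1.9 − 1.6 − 2.3 + 1.9 − 3.9) / 6 = -0.6667%
Mean R_m = (4.1 − 0.8 − 6.6 − 3.2 + 8.0 − 1.2) / 6 = 0.0500%
Σ(R_i − R̄_i)(R_m − R̄_m) = 55.1000  ⇒  Cov = 55.1000 / 5 = 11.0200
Σ(R_m − R̄_m)² = 136.6750  ⇒  Var(R_m) = 136.6750 / 5 = 27.3350
β = Cov / Var(R_m) = 11.0200 / 27.3350 = 0.4031
E(R) = R_f + β × MRP = 1.8% + 0.4031 × 5.3% = 3.94%

3.94%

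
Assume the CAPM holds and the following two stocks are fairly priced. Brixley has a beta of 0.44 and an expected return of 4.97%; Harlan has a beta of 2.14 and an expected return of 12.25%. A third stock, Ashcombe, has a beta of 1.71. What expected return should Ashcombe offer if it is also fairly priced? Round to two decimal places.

MRP (SML slope) = (12.25% − 4.97%) / (2.14 − 0.44) = 7.28% / 1.70 = 4.2824%
R_f (intercept) = 4.97% − 0.44 × 4.2824% = 3.0857%
E(R_Ashcombe) = R_f + β × MRP = 3.0857% + 1.71 × 4.2824% = 10.41%

10.41%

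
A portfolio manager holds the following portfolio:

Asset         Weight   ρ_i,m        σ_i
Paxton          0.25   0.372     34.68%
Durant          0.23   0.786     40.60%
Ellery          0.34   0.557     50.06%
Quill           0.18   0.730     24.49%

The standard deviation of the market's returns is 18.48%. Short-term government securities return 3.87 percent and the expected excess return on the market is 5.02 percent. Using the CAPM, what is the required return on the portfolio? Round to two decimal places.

β_Paxton = 0.372 × 34.68% / 18.48% = 0.6981
β_Durant = 0.786 × 40.60% / 18.48% = 1.7268
β_Ellery = 0.557 × 50.06% / 18.48% = 1.5088
β_Quill = 0.730 × 24.49% / 18.48% = 0.9674
β_P = Σ w_i β_i = 0.25×0.6981 + 0.23×1.7268 + 0.34×1.5088 + 0.18×0.9674 = 1.2588
E(R_P) = R_f + β_P × MRP = 3.87% + 1.2588 × 5.02% = 10.19%

10.19%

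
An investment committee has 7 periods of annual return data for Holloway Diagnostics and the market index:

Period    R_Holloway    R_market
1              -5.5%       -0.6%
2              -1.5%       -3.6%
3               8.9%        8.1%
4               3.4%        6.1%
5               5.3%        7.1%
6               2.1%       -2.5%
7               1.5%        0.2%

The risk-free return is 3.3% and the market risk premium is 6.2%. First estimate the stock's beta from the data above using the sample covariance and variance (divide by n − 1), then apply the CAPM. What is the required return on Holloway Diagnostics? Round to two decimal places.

7.86%

Mean R_i = (-5.5 − 1.5 + 8.9 + 3.4 + 5.3 + 2.1 + 1.5) / 7 = 2.0286%
Mean R_m = (-0.6 − 3.6 + 8.1 + 6.1 + 7.1 − 2.5 + 0.2) / 7 = 2.1143%
Σ(R_i − R̄_i)(R_m − R̄_m) = 104.1871  ⇒  Cov = 104.1871 / 6 = 17.3645
Σ(R_m − R̄_m)² = 141.5486  ⇒  Var(R_m) = 141.5486 / 6 = 23.5914
β = Cov / Var(R_m) = 17.3645 / 23.5914 = 0.7361
E(R) = R_f + β × MRP = 3.3% + 0.7361 × 6.2% = 7.86%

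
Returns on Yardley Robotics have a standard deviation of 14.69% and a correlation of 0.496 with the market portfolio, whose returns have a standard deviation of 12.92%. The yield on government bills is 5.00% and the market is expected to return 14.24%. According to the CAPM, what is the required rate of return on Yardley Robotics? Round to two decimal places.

10.21%

β = ρ × σ_i / σ_m = 0.496 × 14.69% / 12.92% = 0.5640
MRP = 14.24% − 5.00% = 9.24%
E(R) = 5.00% + 0.5640 × 9.24% = 10.21%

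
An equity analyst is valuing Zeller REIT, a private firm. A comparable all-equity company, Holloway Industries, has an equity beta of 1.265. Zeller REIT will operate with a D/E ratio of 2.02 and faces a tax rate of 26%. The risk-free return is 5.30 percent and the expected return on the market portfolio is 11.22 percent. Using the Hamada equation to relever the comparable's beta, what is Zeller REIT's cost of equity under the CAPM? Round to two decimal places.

β_L = β_U × [1 + (1 − t)(D/E)] = 1.265 × [1 + (1 − 0.26) × 2.02]
    = 1.265 × [1 + 0.74 × 2.02] = 1.265 × 2.4948 = 3.1559
MRP = 11.22% − 5.30% = 5.92%
E(R) = R_f + β_L × MRP = 5.30% + 3.1559 × 5.92% = 23.98%

23.98%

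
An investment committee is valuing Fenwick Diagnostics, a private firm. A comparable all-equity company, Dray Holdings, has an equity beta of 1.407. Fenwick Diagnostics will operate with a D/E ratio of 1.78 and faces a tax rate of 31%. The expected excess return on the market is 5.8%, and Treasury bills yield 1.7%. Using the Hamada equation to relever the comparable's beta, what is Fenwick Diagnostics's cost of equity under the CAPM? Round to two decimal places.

19.88%

β_L = β_U × [1 + (1 − t)(D/E)] = 1.407 × [1 + (1 − 0.31) × 1.78]
    = 1.407 × [1 + 0.69 × 1.78] = 1.407 × 2.2282 = 3.1351
E(R) = R_f + β_L × MRP = 1.7% + 3.1351 × 5.8% = 19.88%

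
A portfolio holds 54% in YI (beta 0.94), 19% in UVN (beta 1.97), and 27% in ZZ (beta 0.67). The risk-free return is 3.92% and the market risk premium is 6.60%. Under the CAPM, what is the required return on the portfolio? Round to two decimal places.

10.93%

β_P = Σ w_i β_i = 0.54×0.94 + 0.19×1.97 + 0.27×0.67 = 1.0628
E(R_P) = R_f + β_P × MRP = 3.92% + 1.0628 × 6.60% = 10.93%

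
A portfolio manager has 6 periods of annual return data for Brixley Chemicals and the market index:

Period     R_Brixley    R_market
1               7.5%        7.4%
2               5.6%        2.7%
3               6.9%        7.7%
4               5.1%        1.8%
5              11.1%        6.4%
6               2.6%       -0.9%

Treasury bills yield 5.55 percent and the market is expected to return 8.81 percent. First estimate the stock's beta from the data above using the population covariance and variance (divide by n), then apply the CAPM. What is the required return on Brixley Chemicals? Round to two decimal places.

7.64%

Mean R_i = (7.5 + 5.6 + 6.9 + 5.1 + 11.1 + 2.6) / 6 = 6.4667%
Mean R_m = (7.4 + 2.7 + 7.7 + 1.8 + 6.4 − 0.9) / 6 = 4.1833%
Σ(R_i − R̄_i)(R_m − R̄_m) = 39.3167  ⇒  Cov = 39.3167 / 6 = 6.5528
Σ(R_m − R̄_m)² = 61.3483  ⇒  Var(R_m) = 61.3483 / 6 = 10.2247
β = Cov / Var(R_m) = 6.5528 / 10.2247 = 0.6409
MRP = 8.81% − 5.55% = 3.26%
E(R) = R_f + β × MRP = 5.55% + 0.6409 × 3.26% = 7.64%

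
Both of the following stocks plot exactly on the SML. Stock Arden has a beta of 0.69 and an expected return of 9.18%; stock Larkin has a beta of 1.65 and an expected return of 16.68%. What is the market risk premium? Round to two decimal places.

Both satisfy E(R) = R_f + β·MRP, so the slope of the SML is
MRP = (16.68% − 9.18%) / (1.65 − 0.69) = 7.50% / 0.96 = 7.8125%

7.81%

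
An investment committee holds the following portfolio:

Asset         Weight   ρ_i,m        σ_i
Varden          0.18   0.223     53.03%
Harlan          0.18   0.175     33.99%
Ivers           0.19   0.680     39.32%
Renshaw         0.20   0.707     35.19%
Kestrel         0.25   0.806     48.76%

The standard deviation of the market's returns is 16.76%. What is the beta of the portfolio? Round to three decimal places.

1.377

β_Varden = 0.223 × 53.03% / 16.76% = 0.7056
β_Harlan = 0.175 × 33.99% / 16.76% = 0.3549
β_Ivers = 0.680 × 39.32% / 16.76% = 1.5953
β_Renshaw = 0.707 × 35.19% / 16.76% = 1.4844
β_Kestrel = 0.806 × 48.76% / 16.76% = 2.3449
β_P = Σ w_i β_i = 0.18×0.7056 + 0.18×0.3549 + 0.19×1.5953 + 0.20×1.4844 + 0.25×2.3449 = 1.3771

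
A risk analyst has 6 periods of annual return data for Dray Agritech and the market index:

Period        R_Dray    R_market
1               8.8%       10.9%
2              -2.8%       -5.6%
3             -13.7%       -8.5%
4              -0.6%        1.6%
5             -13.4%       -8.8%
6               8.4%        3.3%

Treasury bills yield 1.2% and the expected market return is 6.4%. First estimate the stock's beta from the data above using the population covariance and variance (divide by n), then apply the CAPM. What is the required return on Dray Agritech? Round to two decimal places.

7.29%

Mean R_i = (8.8 − 2.8 − 13.7 − 0.6 − 13.4 + 8.4) / 6 = -2.2167%
Mean R_m = (10.9 − 5.6 − 8.5 + 1.6 − 8.8 + 3.3) / 6 = -1.1833%
Σ(R_i − R̄_i)(R_m − R̄_m) = 356.9917  ⇒  Cov = 356.9917 / 6 = 59.4986
Σ(R_m − R̄_m)² = 304.9083  ⇒  Var(R_m) = 304.9083 / 6 = 50.8181
β = Cov / Var(R_m) = 59.4986 / 50.8181 = 1.1708
MRP = 6.4% − 1.2% = 5.20%
E(R) = R_f + β × MRP = 1.2% + 1.1708 × 5.2% = 7.29%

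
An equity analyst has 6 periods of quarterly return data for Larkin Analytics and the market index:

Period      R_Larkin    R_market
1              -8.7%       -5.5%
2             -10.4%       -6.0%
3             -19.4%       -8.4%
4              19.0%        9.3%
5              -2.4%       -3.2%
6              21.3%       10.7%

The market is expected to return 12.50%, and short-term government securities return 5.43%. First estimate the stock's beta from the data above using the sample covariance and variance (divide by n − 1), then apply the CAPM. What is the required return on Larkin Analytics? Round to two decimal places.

Mean R_i = (-8.7 − 10.4 − 19.4 + 19.0 − 2.4 + 21.3) / 6 = -0.1000%
Mean R_m = (-5.5 − 6.0 − 8.4 + 9.3 − 3.2 + 10.7) / 6 = -0.5167%
Σ(R_i − R̄_i)(R_m − R̄_m) = 685.1900  ⇒  Cov = 685.1900 / 5 = 137.0380
Σ(R_m − R̄_m)² = 346.4283  ⇒  Var(R_m) = 346.4283 / 5 = 69.2857
β = Cov / Var(R_m) = 137.0380 / 69.2857 = 1.9779
MRP = 12.50% − 5.43% = 7.07%
E(R) = R_f + β × MRP = 5.43% + 1.9779 × 7.07% = 19.41%

19.41%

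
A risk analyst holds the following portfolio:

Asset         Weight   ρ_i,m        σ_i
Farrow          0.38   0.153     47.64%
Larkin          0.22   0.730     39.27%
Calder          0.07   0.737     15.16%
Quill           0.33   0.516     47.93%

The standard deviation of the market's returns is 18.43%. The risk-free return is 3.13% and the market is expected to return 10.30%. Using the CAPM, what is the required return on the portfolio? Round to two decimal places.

10.14%

β_Farrow = 0.153 × 47.64% / 18.43% = 0.3955
β_Larkin = 0.730 × 39.27% / 18.43% = 1.5555
β_Calder = 0.737 × 15.16% / 18.43% = 0.6062
β_Quill = 0.516 × 47.93% / 18.43% = 1.3419
β_P = Σ w_i β_i = 0.38×0.3955 + 0.22×1.5555 + 0.07×0.6062 + 0.33×1.3419 = 0.9778
MRP = 10.30% − 3.13% = 7.17%
E(R_P) = R_f + β_P × MRP = 3.13% + 0.9778 × 7.17% = 10.14%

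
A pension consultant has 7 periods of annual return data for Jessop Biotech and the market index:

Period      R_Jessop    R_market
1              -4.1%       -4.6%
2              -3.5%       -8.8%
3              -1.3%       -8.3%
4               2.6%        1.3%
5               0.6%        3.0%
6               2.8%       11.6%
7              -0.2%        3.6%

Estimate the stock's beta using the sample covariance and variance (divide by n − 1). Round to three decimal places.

Mean R_i = (-4.1 − 3.5 − 1.3 + 2.6 + 0.6 + 2.8 − 0.2) / 7 = -0.4429%
Mean R_m = (-4.6 − 8.8 − 8.3 + 1.3 + 3.0 + 11.6 + 3.6) / 7 = -0.3143%
Σ(R_i − R̄_i)(R_m − R̄_m) = 96.4157  ⇒  Cov = 96.4157 / 6 = 16.0693
Σ(R_m − R̄_m)² = 325.0086  ⇒  Var(R_m) = 325.0086 / 6 = 54.1681
β = Cov / Var(R_m) = 16.0693 / 54.1681 = 0.2967

0.297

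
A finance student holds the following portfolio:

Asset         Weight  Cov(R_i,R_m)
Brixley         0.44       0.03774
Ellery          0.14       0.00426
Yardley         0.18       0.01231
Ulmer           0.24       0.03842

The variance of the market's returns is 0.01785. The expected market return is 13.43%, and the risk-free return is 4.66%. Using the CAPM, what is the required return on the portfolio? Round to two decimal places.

18.73%

β_Brixley = 0.03774 / 0.01785 = 2.1143
β_Ellery = 0.00426 / 0.01785 = 0.2387
β_Yardley = 0.01231 / 0.01785 = 0.6896
β_Ulmer = 0.03842 / 0.01785 = 2.1524
β_P = Σ w_i β_i = 0.44×2.1143 + 0.14×0.2387 + 0.18×0.6896 + 0.24×2.1524 = 1.6044
MRP = 13.43% − 4.66% = 8.77%
E(R_P) = R_f + β_P × MRP = 4.66% + 1.6044 × 8.77% = 18.73%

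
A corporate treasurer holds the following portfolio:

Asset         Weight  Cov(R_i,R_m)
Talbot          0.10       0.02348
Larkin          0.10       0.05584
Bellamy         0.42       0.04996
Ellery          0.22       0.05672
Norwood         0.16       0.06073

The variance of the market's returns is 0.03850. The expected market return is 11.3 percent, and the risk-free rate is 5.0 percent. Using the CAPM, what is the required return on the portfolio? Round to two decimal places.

β_Talbot = 0.02348 / 0.03850 = 0.6099
β_Larkin = 0.05584 / 0.03850 = 1.4504
β_Bellamy = 0.04996 / 0.03850 = 1.2977
β_Ellery = 0.05672 / 0.03850 = 1.4732
β_Norwood = 0.06073 / 0.03850 = 1.5774
β_P = Σ w_i β_i = 0.10×0.6099 + 0.10×1.4504 + 0.42×1.2977 + 0.22×1.4732 + 0.16×1.5774 = 1.3276
MRP = 11.3% − 5.0% = 6.30%
E(R_P) = R_f + β_P × MRP = 5.0% + 1.3276 × 6.3% = 13.36%

13.36%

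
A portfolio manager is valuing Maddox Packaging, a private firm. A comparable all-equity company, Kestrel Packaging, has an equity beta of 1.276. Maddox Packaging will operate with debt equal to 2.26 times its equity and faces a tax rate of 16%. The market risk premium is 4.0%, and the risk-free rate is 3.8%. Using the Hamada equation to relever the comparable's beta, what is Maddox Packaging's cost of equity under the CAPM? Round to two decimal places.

18.59%

β_L = β_U × [1 + (1 − t)(D/E)] = 1.276 × [1 + (1 − 0.16) × 2.26]
    = 1.276 × [1 + 0.84 × 2.26] = 1.276 × 2.8984 = 3.6984
E(R) = R_f + β_L × MRP = 3.8% + 3.6984 × 4.0% = 18.59%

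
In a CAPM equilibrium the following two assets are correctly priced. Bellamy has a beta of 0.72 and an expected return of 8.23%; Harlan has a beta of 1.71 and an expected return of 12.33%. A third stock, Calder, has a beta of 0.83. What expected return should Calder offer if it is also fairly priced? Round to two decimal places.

8.69%

MRP (SML slope) = (12.33% − 8.23%) / (1.71 − 0.72) = 4.10% / 0.99 = 4.1414%
R_f (intercept) = 8.23% − 0.72 × 4.1414% = 5.2482%
E(R_Calder) = R_f + β × MRP = 5.2482% + 0.83 × 4.1414% = 8.69%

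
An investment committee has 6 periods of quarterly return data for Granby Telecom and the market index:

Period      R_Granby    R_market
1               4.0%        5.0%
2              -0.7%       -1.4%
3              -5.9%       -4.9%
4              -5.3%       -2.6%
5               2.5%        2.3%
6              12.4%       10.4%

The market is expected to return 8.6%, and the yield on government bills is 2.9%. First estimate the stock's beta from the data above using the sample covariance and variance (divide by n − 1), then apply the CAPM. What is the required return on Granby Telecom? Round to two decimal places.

9.67%

Mean R_i = (4.0 − 0.7 − 5.9 − 5.3 + 2.5 + 12.4) / 6 = 1.1667%
Mean R_m = (5.0 − 1.4 − 4.9 − 2.6 + 2.3 + 10.4) / 6 = 1.4667%
Σ(R_i − R̄_i)(R_m − R̄_m) = 188.1133  ⇒  Cov = 188.1133 / 5 = 37.6227
Σ(R_m − R̄_m)² = 158.2733  ⇒  Var(R_m) = 158.2733 / 5 = 31.6547
β = Cov / Var(R_m) = 37.6227 / 31.6547 = 1.1885
MRP = 8.6% − 2.9% = 5.70%
E(R) = R_f + β × MRP = 2.9% + 1.1885 × 5.7% = 9.67%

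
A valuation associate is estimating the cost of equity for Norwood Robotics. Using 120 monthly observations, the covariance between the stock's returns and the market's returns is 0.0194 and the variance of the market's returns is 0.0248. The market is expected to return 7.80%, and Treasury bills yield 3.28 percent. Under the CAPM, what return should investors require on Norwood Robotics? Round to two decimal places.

6.82%

β = Cov(R_i, R_m) / Var(R_m) = 0.0194 / 0.0248 = 0.7823
MRP = 7.80% − 3.28% = 4.52%
E(R) = R_f + β × MRP = 3.28% + 0.7823 × 4.52% = 6.82%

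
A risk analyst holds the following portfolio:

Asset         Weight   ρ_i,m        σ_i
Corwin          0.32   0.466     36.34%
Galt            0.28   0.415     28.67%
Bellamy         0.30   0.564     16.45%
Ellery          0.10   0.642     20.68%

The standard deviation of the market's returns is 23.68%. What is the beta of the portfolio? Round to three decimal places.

β_Corwin = 0.466 × 36.34% / 23.68% = 0.7151
β_Galt = 0.415 × 28.67% / 23.68% = 0.5025
β_Bellamy = 0.564 × 16.45% / 23.68% = 0.3918
β_Ellery = 0.642 × 20.68% / 23.68% = 0.5607
β_P = Σ w_i β_i = 0.32×0.7151 + 0.28×0.5025 + 0.30×0.3918 + 0.10×0.5607 = 0.5431

0.543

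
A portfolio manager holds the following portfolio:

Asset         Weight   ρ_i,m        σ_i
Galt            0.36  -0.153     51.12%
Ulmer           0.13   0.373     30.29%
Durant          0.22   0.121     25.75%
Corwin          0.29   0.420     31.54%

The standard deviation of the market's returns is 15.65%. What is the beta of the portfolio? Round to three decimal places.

β_Galt = -0.153 × 51.12% / 15.65% = -0.4998
β_Ulmer = 0.373 × 30.29% / 15.65% = 0.7219
β_Durant = 0.121 × 25.75% / 15.65% = 0.1991
β_Corwin = 0.420 × 31.54% / 15.65% = 0.8464
β_P = Σ w_i β_i = 0.36×-0.4998 + 0.13×0.7219 + 0.22×0.1991 + 0.29×0.8464 = 0.2032

0.203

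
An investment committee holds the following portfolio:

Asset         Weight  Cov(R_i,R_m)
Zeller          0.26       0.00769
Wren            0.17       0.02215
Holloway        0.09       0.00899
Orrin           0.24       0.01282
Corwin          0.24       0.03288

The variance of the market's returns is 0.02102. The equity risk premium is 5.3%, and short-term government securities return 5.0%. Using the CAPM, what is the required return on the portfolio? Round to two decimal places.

β_Zeller = 0.00769 / 0.02102 = 0.3658
β_Wren = 0.02215 / 0.02102 = 1.0538
β_Holloway = 0.00899 / 0.02102 = 0.4277
β_Orrin = 0.01282 / 0.02102 = 0.6099
β_Corwin = 0.03288 / 0.02102 = 1.5642
β_P = Σ w_i β_i = 0.26×0.3658 + 0.17×1.0538 + 0.09×0.4277 + 0.24×0.6099 + 0.24×1.5642 = 0.8345
E(R_P) = R_f + β_P × MRP = 5.0% + 0.8345 × 5.3% = 9.42%

9.42%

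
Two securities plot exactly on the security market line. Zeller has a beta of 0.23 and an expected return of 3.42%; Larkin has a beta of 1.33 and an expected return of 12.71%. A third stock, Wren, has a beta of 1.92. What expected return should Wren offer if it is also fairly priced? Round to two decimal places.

MRP (SML slope) = (12.71% − 3.42%) / (1.33 − 0.23) = 9.29% / 1.10 = 8.4455%
R_f (intercept) = 3.42% − 0.23 × 8.4455% = 1.4775%
E(R_Wren) = R_f + β × MRP = 1.4775% + 1.92 × 8.4455% = 17.69%

17.69%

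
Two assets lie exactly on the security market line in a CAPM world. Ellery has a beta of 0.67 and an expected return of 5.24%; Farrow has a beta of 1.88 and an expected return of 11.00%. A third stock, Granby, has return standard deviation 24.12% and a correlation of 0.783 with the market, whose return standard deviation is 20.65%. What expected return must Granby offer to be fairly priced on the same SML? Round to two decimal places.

6.40%

MRP = (11.00% − 5.24%) / (1.88 − 0.67) = 4.7603%
R_f = 5.24% − 0.67 × 4.7603% = 2.0506%
β_Granby = ρ·σ_i/σ_m = 0.783 × 24.12 / 20.65 = 0.9146
E(R_Granby) = R_f + β × MRP = 2.0506% + 0.9146 × 4.7603% = 6.40%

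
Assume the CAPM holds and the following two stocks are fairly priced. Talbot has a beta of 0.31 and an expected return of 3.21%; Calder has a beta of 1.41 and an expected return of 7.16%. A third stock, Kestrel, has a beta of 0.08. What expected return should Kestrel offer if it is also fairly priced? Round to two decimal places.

2.38%

MRP (SML slope) = (7.16% − 3.21%) / (1.41 − 0.31) = 3.95% / 1.10 = 3.5909%
R_f (intercept) = 3.21% − 0.31 × 3.5909% = 2.0968%
E(R_Kestrel) = R_f + β × MRP = 2.0968% + 0.08 × 3.5909% = 2.38%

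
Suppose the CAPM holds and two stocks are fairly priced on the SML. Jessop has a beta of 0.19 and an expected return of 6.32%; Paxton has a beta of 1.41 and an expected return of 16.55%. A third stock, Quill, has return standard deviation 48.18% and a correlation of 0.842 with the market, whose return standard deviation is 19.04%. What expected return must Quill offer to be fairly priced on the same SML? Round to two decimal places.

22.59%

MRP = (16.55% − 6.32%) / (1.41 − 0.19) = 8.3852%
R_f = 6.32% − 0.19 × 8.3852% = 4.7268%
β_Quill = ρ·σ_i/σ_m = 0.842 × 48.18 / 19.04 = 2.1306
E(R_Quill) = R_f + β × MRP = 4.7268% + 2.1306 × 8.3852% = 22.59%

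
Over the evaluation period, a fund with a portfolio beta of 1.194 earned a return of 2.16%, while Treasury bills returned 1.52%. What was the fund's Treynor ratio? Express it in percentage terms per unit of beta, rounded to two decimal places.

0.54%

Treynor = (R_P − R_f) / β_P = (2.16% − 1.52%) / 1.1940 = 0.64% / 1.1940 = 0.54%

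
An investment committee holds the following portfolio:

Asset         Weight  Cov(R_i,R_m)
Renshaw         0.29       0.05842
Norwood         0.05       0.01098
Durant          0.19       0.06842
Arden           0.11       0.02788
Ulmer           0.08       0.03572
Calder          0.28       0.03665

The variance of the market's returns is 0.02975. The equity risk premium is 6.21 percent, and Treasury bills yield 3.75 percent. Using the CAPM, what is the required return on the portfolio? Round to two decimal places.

β_Renshaw = 0.05842 / 0.02975 = 1.9637
β_Norwood = 0.01098 / 0.02975 = 0.3691
β_Durant = 0.06842 / 0.02975 = 2.2998
β_Arden = 0.02788 / 0.02975 = 0.9371
β_Ulmer = 0.03572 / 0.02975 = 1.2007
β_Calder = 0.03665 / 0.02975 = 1.2319
β_P = Σ w_i β_i = 0.29×1.9637 + 0.05×0.3691 + 0.19×2.2998 + 0.11×0.9371 + 0.08×1.2007 + 0.28×1.2319 = 1.5690
E(R_P) = R_f + β_P × MRP = 3.75% + 1.5690 × 6.21% = 13.49%

13.49%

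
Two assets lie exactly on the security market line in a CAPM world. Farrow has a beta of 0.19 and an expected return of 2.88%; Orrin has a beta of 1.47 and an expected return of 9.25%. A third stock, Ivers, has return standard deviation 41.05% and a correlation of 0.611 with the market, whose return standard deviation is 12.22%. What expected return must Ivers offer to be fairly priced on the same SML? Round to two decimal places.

12.15%

MRP = (9.25% − 2.88%) / (1.47 − 0.19) = 4.9766%
R_f = 2.88% − 0.19 × 4.9766% = 1.9344%
β_Ivers = ρ·σ_i/σ_m = 0.611 × 41.05 / 12.22 = 2.0525
E(R_Ivers) = R_f + β × MRP = 1.9344% + 2.0525 × 4.9766% = 12.15%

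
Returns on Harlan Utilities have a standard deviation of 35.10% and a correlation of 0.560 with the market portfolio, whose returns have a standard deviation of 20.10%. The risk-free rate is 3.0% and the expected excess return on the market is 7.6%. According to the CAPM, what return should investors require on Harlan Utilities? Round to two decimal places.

β = ρ × σ_i / σ_m = 0.560 × 35.10% / 20.10% = 0.9779
E(R) = 3.0% + 0.9779 × 7.6% = 10.43%

10.43%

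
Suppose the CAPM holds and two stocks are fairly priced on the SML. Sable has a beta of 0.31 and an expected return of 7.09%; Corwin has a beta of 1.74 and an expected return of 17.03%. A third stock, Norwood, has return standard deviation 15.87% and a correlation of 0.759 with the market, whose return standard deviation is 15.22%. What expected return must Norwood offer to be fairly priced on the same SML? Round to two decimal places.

MRP = (17.03% − 7.09%) / (1.74 − 0.31) = 6.9510%
R_f = 7.09% − 0.31 × 6.9510% = 4.9352%
β_Norwood = ρ·σ_i/σ_m = 0.759 × 15.87 / 15.22 = 0.7914
E(R_Norwood) = R_f + β × MRP = 4.9352% + 0.7914 × 6.9510% = 10.44%

10.44%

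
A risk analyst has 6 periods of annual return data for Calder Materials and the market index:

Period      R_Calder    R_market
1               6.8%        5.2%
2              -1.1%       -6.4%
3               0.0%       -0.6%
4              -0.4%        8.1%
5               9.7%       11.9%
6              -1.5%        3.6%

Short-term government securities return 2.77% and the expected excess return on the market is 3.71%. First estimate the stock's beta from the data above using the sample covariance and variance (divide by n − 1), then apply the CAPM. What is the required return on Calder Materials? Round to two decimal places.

4.54%

Mean R_i = (6.8 − 1.1 + 0.0 − 0.4 + 9.7 − 1.5) / 6 = 2.2500%
Mean R_m = (5.2 − 6.4 − 0.6 + 8.1 + 11.9 + 3.6) / 6 = 3.6333%
Σ(R_i − R̄_i)(R_m − R̄_m) = 100.1400  ⇒  Cov = 100.1400 / 5 = 20.0280
Σ(R_m − R̄_m)² = 209.3333  ⇒  Var(R_m) = 209.3333 / 5 = 41.8667
β = Cov / Var(R_m) = 20.0280 / 41.8667 = 0.4784
E(R) = R_f + β × MRP = 2.77% + 0.4784 × 3.71% = 4.54%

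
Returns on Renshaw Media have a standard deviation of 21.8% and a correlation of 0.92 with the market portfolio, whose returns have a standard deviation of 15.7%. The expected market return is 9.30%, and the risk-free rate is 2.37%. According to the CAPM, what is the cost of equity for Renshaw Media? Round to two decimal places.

11.22%

β = ρ × σ_i / σ_m = 0.92 × 21.8% / 15.7% = 1.2775
MRP = 9.30% − 2.37% = 6.93%
E(R) = 2.37% + 1.2775 × 6.93% = 11.22%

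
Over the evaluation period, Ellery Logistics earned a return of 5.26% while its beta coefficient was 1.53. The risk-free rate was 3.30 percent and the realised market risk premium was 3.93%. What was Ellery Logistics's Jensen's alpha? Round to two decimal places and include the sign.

CAPM benchmark = R_f + β(R_m − R_f) = 3.30% + 1.53 × 3.93% = 9.3129%
α = actual − benchmark = 5.26% − 9.3129% = -4.05%

-4.05%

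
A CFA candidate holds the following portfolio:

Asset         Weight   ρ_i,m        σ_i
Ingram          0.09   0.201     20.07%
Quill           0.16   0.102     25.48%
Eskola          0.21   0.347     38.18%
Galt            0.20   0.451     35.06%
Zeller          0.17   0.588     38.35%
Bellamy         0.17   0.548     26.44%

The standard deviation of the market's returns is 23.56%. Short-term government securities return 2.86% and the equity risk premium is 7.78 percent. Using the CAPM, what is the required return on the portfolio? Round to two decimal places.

7.16%

β_Ingram = 0.201 × 20.07% / 23.56% = 0.1712
β_Quill = 0.102 × 25.48% / 23.56% = 0.1103
β_Eskola = 0.347 × 38.18% / 23.56% = 0.5623
β_Galt = 0.451 × 35.06% / 23.56% = 0.6711
β_Zeller = 0.588 × 38.35% / 23.56% = 0.9571
β_Bellamy = 0.548 × 26.44% / 23.56% = 0.6150
β_P = Σ w_i β_i = 0.09×0.1712 + 0.16×0.1103 + 0.21×0.5623 + 0.20×0.6711 + 0.17×0.9571 + 0.17×0.6150 = 0.5526
E(R_P) = R_f + β_P × MRP = 2.86% + 0.5526 × 7.78% = 7.16%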